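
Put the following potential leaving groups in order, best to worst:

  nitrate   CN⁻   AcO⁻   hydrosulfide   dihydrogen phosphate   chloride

chloride > nitrate > dihydrogen phosphate > AcO⁻ > hydrosulfide > CN⁻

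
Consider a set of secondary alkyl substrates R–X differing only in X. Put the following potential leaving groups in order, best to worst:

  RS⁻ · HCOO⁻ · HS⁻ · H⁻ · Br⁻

Br⁻ > HCOO⁻ > HS⁻ > RS⁻ > H⁻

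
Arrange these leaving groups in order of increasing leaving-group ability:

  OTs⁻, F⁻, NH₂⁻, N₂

NH₂⁻ < F⁻ < OTs⁻ < N₂

Rank by basicity of the departing species: weakest base leaves most easily.
N₂: no meaningful conjugate acid; N₂ departs as an exceptionally stable neutral molecule
OTs⁻: pKₐ(p-CH₃C₆H₄SO₃H (TsOH)) ≈ -2.8
F⁻: pKₐ(HF) ≈ 3.2
NH₂⁻: pKₐ(NH₃) ≈ 38 — extremely strong base; never a leaving group
Listed from poorest to best leaving group as asked.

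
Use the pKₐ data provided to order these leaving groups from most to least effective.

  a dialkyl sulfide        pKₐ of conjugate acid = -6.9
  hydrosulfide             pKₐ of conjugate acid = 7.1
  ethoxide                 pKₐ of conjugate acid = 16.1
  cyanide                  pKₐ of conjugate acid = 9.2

Lower conjugate-acid pKₐ ⇒ weaker base ⇒ better leaving group.
Sorting by the given values: a dialkyl sulfide (-6.9), hydrosulfide (7.1), cyanide (9.2), ethoxide (16.1).

a dialkyl sulfide > hydrosulfide > cyanide > ethoxide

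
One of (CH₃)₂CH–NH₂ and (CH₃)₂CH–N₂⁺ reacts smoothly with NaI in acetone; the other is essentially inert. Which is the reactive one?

From (CH₃)₂CH–NH₂ the departing group would be NH₂⁻ (pKₐ(NH₃) ≈ 38). Extremely strong base; never a leaving group.
From (CH₃)₂CH–N₂⁺ the leaving group is N₂ (no meaningful conjugate acid; N₂ departs as an exceptionally stable neutral molecule).
(In practice (CH₃)₂CH–N₂⁺ is made from (CH₃)₂CH–NH₂ by diazotisation (NaNO₂ / HCl, 0 °C), generating a diazonium salt that expels N₂.)

(CH₃)₂CH–N₂⁺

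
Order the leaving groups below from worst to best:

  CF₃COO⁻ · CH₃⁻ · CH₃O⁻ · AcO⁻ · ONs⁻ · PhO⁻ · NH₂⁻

Leaving-group ability tracks the stability of the departed species; conjugate-acid pKₐ is the usual yardstick (lower pKₐ → better LG).
ONs⁻: pKₐ(p-O₂NC₆H₄SO₃H) ≈ -3.5
CF₃COO⁻: pKₐ(CF₃COOH) ≈ 0.2 — strongly electron-withdrawing CF₃ stabilises the carboxylate
AcO⁻: pKₐ(CH₃COOH) ≈ 4.8
PhO⁻: pKₐ(C₆H₅OH (phenol)) ≈ 10 — resonance into the ring helps, but still a poor LG
CH₃O⁻: pKₐ(CH₃OH) ≈ 15.5
NH₂⁻: pKₐ(NH₃) ≈ 38 — extremely strong base; never a leaving group
CH₃⁻: pKₐ(CH₄) ≈ 48
Reversing gives the worst-to-best order requested.

CH₃⁻ < NH₂⁻ < CH₃O⁻ < PhO⁻ < AcO⁻ < CF₃COO⁻ < ONs⁻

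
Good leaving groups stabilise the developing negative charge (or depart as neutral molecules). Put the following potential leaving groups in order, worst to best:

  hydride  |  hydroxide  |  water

Rank by basicity of the departing species: weakest base leaves most easily.
water: pKₐ(H₃O⁺) ≈ -1.7 — neutral; leaves from a protonated alcohol (R–OH₂⁺)
hydroxide: pKₐ(H₂O) ≈ 15.7 — strong base; essentially never leaves without prior activation
hydride: pKₐ(H₂) ≈ 36 — extremely strong base; leaves only in special hydride-transfer contexts
Listed from poorest to best leaving group as asked.

hydride < hydroxide < water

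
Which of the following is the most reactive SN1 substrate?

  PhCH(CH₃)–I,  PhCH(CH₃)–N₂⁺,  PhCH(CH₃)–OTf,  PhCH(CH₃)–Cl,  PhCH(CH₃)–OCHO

PhCH(CH₃)–N₂⁺

Same R in every case — rank the leaving groups.
A good leaving group is a weak base: the lower the pKₐ of its conjugate acid, the more readily it departs.
PhCH(CH₃)–N₂⁺ loses N₂: no meaningful conjugate acid; N₂ departs as an exceptionally stable neutral molecule
PhCH(CH₃)–OTf loses OTf⁻: pKₐ(CF₃SO₃H (triflic acid)) ≈ -14
PhCH(CH₃)–I loses I⁻: pKₐ(HI) ≈ -10
PhCH(CH₃)–Cl loses Cl⁻: pKₐ(HCl) ≈ -7
PhCH(CH₃)–OCHO loses HCOO⁻: pKₐ(HCOOH) ≈ 3.8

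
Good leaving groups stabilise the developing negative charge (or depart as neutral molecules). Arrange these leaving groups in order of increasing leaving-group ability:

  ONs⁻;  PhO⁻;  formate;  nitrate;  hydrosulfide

The more stable X⁻ (or X) is on its own — i.e. the weaker a base it is — the better a leaving group it makes.
ONs⁻: pKₐ(p-O₂NC₆H₄SO₃H) ≈ -3.5
nitrate: pKₐ(HNO₃) ≈ -1.3
formate: pKₐ(HCOOH) ≈ 3.8
hydrosulfide: pKₐ(H₂S) ≈ 7
PhO⁻: pKₐ(C₆H₅OH (phenol)) ≈ 10
Reversing gives the worst-to-best order requested.

PhO⁻ < hydrosulfide < formate < nitrate < ONs⁻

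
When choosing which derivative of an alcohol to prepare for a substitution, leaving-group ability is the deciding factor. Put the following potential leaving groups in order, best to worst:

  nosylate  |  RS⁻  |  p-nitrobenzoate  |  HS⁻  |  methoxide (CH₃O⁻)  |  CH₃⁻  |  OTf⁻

OTf⁻ > nosylate > p-nitrobenzoate > HS⁻ > RS⁻ > methoxide (CH₃O⁻) > CH₃⁻

OTf⁻: pKₐ(CF₃SO₃H (triflic acid)) ≈ -14
nosylate: pKₐ(p-O₂NC₆H₄SO₃H) ≈ -3.5
p-nitrobenzoate: pKₐ(p-nitrobenzoic acid) ≈ 3.4
HS⁻: pKₐ(H₂S) ≈ 7 — larger and more polarisable than the oxygen analogue
RS⁻: pKₐ(RSH (a thiol)) ≈ 10.5 — moderately basic; rarely leaves without activation
methoxide (CH₃O⁻): pKₐ(CH₃OH) ≈ 15.5 — strong base; alkoxides do not leave unassisted
CH₃⁻: pKₐ(CH₄) ≈ 48 — unstabilised carbanion; the worst conceivable leaving group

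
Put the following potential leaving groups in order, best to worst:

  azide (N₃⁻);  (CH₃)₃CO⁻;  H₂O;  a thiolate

H₂O > azide (N₃⁻) > a thiolate > (CH₃)₃CO⁻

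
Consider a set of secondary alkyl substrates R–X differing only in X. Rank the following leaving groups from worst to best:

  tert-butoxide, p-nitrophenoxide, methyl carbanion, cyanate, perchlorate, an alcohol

perchlorate: pKₐ(HClO₄) ≈ -10
an alcohol: pKₐ(R'OH₂⁺) ≈ -2.4
cyanate: pKₐ(HOCN) ≈ 3.5
p-nitrophenoxide: pKₐ(p-nitrophenol) ≈ 7.2
tert-butoxide: pKₐ(t-BuOH) ≈ 18
methyl carbanion: pKₐ(CH₄) ≈ 48
Listed from poorest to best leaving group as asked.

methyl carbanion < tert-butoxide < p-nitrophenoxide < cyanate < an alcohol < perchlorate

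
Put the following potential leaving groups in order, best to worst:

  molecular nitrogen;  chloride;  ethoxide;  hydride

molecular nitrogen > chloride > ethoxide > hydride

Leaving-group ability tracks the stability of the departed species; conjugate-acid pKₐ is the usual yardstick (lower pKₐ → better LG).
molecular nitrogen: no meaningful conjugate acid; N₂ departs as an exceptionally stable neutral molecule
chloride: pKₐ(HCl) ≈ -7
ethoxide: pKₐ(CH₃CH₂OH) ≈ 16 — strong base; alkoxides do not leave unassisted
hydride: pKₐ(H₂) ≈ 36 — extremely strong base; leaves only in special hydride-transfer contexts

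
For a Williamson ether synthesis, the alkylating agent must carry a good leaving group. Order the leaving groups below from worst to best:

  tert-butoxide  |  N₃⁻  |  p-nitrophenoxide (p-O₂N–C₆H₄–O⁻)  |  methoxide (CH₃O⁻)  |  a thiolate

tert-butoxide < methoxide (CH₃O⁻) < a thiolate < p-nitrophenoxide (p-O₂N–C₆H₄–O⁻) < N₃⁻

N₃⁻: pKₐ(HN₃) ≈ 4.7
p-nitrophenoxide (p-O₂N–C₆H₄–O⁻): pKₐ(p-nitrophenol) ≈ 7.2
a thiolate: pKₐ(RSH (a thiol)) ≈ 10.5
methoxide (CH₃O⁻): pKₐ(CH₃OH) ≈ 15.5
tert-butoxide: pKₐ(t-BuOH) ≈ 18
Listed from poorest to best leaving group as asked.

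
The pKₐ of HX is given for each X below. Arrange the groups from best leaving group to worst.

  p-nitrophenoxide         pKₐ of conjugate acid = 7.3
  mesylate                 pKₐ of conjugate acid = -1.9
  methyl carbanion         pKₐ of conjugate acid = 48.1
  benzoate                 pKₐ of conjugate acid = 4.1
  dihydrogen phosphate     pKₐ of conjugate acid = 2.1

Lower conjugate-acid pKₐ ⇒ weaker base ⇒ better leaving group.
Sorting by the given values: mesylate (-1.9), dihydrogen phosphate (2.1), benzoate (4.1), p-nitrophenoxide (7.3), methyl carbanion (48.1).

mesylate > dihydrogen phosphate > benzoate > p-nitrophenoxide > methyl carbanion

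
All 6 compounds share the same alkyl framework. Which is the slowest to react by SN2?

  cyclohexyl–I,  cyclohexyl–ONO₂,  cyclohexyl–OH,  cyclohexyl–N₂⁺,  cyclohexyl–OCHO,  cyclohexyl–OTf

The skeletons are identical, so relative rate is governed entirely by leaving-group ability.
A good leaving group is a weak base: the lower the pKₐ of its conjugate acid, the more readily it departs.
cyclohexyl–N₂⁺ loses N₂: no meaningful conjugate acid; N₂ departs as an exceptionally stable neutral molecule
cyclohexyl–OTf loses OTf⁻: pKₐ(CF₃SO₃H (triflic acid)) ≈ -14
cyclohexyl–I loses I⁻: pKₐ(HI) ≈ -10
cyclohexyl–ONO₂ loses NO₃⁻: pKₐ(HNO₃) ≈ -1.3
cyclohexyl–OCHO loses HCOO⁻: pKₐ(HCOOH) ≈ 3.8
cyclohexyl–OH loses OH⁻: pKₐ(H₂O) ≈ 15.7

cyclohexyl–OH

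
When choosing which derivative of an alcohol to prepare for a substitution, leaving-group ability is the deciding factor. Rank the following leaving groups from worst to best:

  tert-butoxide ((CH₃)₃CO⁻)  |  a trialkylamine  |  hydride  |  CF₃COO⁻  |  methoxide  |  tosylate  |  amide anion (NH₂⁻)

Leaving-group ability tracks the stability of the departed species; conjugate-acid pKₐ is the usual yardstick (lower pKₐ → better LG).
tosylate: pKₐ(p-CH₃C₆H₄SO₃H (TsOH)) ≈ -2.8
CF₃COO⁻: pKₐ(CF₃COOH) ≈ 0.2
a trialkylamine: pKₐ(R'₃NH⁺) ≈ 10.7
methoxide: pKₐ(CH₃OH) ≈ 15.5
tert-butoxide ((CH₃)₃CO⁻): pKₐ(t-BuOH) ≈ 18
hydride: pKₐ(H₂) ≈ 36
amide anion (NH₂⁻): pKₐ(NH₃) ≈ 38
Reversing gives the worst-to-best order requested.

amide anion (NH₂⁻) < hydride < tert-butoxide ((CH₃)₃CO⁻) < methoxide < a trialkylamine < CF₃COO⁻ < tosylate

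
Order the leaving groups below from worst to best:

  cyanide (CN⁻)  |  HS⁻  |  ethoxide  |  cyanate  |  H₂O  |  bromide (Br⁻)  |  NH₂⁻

The more stable X⁻ (or X) is on its own — i.e. the weaker a base it is — the better a leaving group it makes.
bromide (Br⁻): pKₐ(HBr) ≈ -9 — weak base; good leaving group
H₂O: pKₐ(H₃O⁺) ≈ -1.7
cyanate: pKₐ(HOCN) ≈ 3.5 — resonance between N and O
HS⁻: pKₐ(H₂S) ≈ 7 — larger and more polarisable than the oxygen analogue
cyanide (CN⁻): pKₐ(HCN) ≈ 9.2
ethoxide: pKₐ(CH₃CH₂OH) ≈ 16
NH₂⁻: pKₐ(NH₃) ≈ 38 — extremely strong base; never a leaving group
Reversing gives the worst-to-best order requested.

NH₂⁻ < ethoxide < cyanide (CN⁻) < HS⁻ < cyanate < H₂O < bromide (Br⁻)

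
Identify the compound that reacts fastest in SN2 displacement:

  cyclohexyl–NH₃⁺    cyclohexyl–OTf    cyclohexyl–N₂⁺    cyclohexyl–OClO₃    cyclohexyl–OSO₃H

With the same alkyl group throughout, only the leaving group differentiates the rates.
Rank by basicity of the departing species: weakest base leaves most easily.
cyclohexyl–N₂⁺ loses N₂: no meaningful conjugate acid; N₂ departs as an exceptionally stable neutral molecule
cyclohexyl–OTf loses OTf⁻: pKₐ(CF₃SO₃H (triflic acid)) ≈ -14
cyclohexyl–OClO₃ loses ClO₄⁻: pKₐ(HClO₄) ≈ -10
cyclohexyl–OSO₃H loses HSO₄⁻: pKₐ(H₂SO₄) ≈ -3
cyclohexyl–NH₃⁺ loses NH₃: pKₐ(NH₄⁺) ≈ 9.2

cyclohexyl–N₂⁺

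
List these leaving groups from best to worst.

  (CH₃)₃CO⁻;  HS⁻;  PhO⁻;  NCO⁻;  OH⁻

NCO⁻ > HS⁻ > PhO⁻ > OH⁻ > (CH₃)₃CO⁻

Rank by basicity of the departing species: weakest base leaves most easily.
NCO⁻: pKₐ(HOCN) ≈ 3.5
HS⁻: pKₐ(H₂S) ≈ 7
PhO⁻: pKₐ(C₆H₅OH (phenol)) ≈ 10
OH⁻: pKₐ(H₂O) ≈ 15.7
(CH₃)₃CO⁻: pKₐ(t-BuOH) ≈ 18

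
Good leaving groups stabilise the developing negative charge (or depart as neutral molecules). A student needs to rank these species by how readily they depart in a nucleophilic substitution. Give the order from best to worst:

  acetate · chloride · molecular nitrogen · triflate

molecular nitrogen: no meaningful conjugate acid; N₂ departs as an exceptionally stable neutral molecule
triflate: pKₐ(CF₃SO₃H (triflic acid)) ≈ -14
chloride: pKₐ(HCl) ≈ -7
acetate: pKₐ(CH₃COOH) ≈ 4.8

molecular nitrogen > triflate > chloride > acetate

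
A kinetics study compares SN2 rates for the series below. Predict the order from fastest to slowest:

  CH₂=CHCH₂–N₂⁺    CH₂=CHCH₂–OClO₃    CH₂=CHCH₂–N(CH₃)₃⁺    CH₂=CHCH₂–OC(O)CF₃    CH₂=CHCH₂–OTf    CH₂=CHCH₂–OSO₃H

CH₂=CHCH₂–N₂⁺ > CH₂=CHCH₂–OTf > CH₂=CHCH₂–OClO₃ > CH₂=CHCH₂–OSO₃H > CH₂=CHCH₂–OC(O)CF₃ > CH₂=CHCH₂–N(CH₃)₃⁺

Same R in every case — rank the leaving groups.
The more stable X⁻ (or X) is on its own — i.e. the weaker a base it is — the better a leaving group it makes.
CH₂=CHCH₂–N₂⁺ loses N₂: no meaningful conjugate acid; N₂ departs as an exceptionally stable neutral molecule
CH₂=CHCH₂–OTf loses OTf⁻: pKₐ(CF₃SO₃H (triflic acid)) ≈ -14
CH₂=CHCH₂–OClO₃ loses ClO₄⁻: pKₐ(HClO₄) ≈ -10
CH₂=CHCH₂–OSO₃H loses HSO₄⁻: pKₐ(H₂SO₄) ≈ -3
CH₂=CHCH₂–OC(O)CF₃ loses CF₃COO⁻: pKₐ(CF₃COOH) ≈ 0.2
CH₂=CHCH₂–N(CH₃)₃⁺ loses NR'₃: pKₐ(R'₃NH⁺) ≈ 10.7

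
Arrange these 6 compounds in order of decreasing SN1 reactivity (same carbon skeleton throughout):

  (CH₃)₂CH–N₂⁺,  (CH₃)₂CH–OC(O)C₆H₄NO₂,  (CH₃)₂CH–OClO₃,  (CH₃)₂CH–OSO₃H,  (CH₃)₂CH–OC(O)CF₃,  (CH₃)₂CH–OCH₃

(CH₃)₂CH–N₂⁺ > (CH₃)₂CH–OClO₃ > (CH₃)₂CH–OSO₃H > (CH₃)₂CH–OC(O)CF₃ > (CH₃)₂CH–OC(O)C₆H₄NO₂ > (CH₃)₂CH–OCH₃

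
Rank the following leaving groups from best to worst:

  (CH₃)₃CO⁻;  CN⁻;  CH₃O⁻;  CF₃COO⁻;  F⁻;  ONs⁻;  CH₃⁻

ONs⁻: pKₐ(p-O₂NC₆H₄SO₃H) ≈ -3.5 — p-nitro group further stabilises the sulfonate
CF₃COO⁻: pKₐ(CF₃COOH) ≈ 0.2
F⁻: pKₐ(HF) ≈ 3.2 — small and strongly basic; the poor halide leaving group
CN⁻: pKₐ(HCN) ≈ 9.2 — sp carbon stabilises the charge somewhat, but still a poor LG
CH₃O⁻: pKₐ(CH₃OH) ≈ 15.5 — strong base; alkoxides do not leave unassisted
(CH₃)₃CO⁻: pKₐ(t-BuOH) ≈ 18
CH₃⁻: pKₐ(CH₄) ≈ 48 — unstabilised carbanion; the worst conceivable leaving group

ONs⁻ > CF₃COO⁻ > F⁻ > CN⁻ > CH₃O⁻ > (CH₃)₃CO⁻ > CH₃⁻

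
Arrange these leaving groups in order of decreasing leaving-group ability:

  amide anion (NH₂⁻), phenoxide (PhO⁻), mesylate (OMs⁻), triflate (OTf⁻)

triflate (OTf⁻) > mesylate (OMs⁻) > phenoxide (PhO⁻) > amide anion (NH₂⁻)

A good leaving group is a weak base: the lower the pKₐ of its conjugate acid, the more readily it departs.
triflate (OTf⁻): pKₐ(CF₃SO₃H (triflic acid)) ≈ -14
mesylate (OMs⁻): pKₐ(CH₃SO₃H (MsOH)) ≈ -1.9 — resonance-delocalised alkanesulfonate
phenoxide (PhO⁻): pKₐ(C₆H₅OH (phenol)) ≈ 10
amide anion (NH₂⁻): pKₐ(NH₃) ≈ 38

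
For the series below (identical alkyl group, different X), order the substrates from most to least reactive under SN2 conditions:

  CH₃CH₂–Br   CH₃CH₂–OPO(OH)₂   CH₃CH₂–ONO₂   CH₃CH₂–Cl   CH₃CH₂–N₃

CH₃CH₂–Br > CH₃CH₂–Cl > CH₃CH₂–ONO₂ > CH₃CH₂–OPO(OH)₂ > CH₃CH₂–N₃

Identical carbon frameworks mean the comparison reduces to leaving-group quality.
Leaving-group ability tracks the stability of the departed species; conjugate-acid pKₐ is the usual yardstick (lower pKₐ → better LG).
CH₃CH₂–Br loses Br⁻: pKₐ(HBr) ≈ -9
CH₃CH₂–Cl loses Cl⁻: pKₐ(HCl) ≈ -7
CH₃CH₂–ONO₂ loses NO₃⁻: pKₐ(HNO₃) ≈ -1.3
CH₃CH₂–OPO(OH)₂ loses H₂PO₄⁻: pKₐ(H₃PO₄) ≈ 2.1
CH₃CH₂–N₃ loses N₃⁻: pKₐ(HN₃) ≈ 4.7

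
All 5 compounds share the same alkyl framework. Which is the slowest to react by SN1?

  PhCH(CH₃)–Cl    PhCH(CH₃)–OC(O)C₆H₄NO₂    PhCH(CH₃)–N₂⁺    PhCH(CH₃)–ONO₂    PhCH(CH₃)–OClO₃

PhCH(CH₃)–OC(O)C₆H₄NO₂

Identical carbon frameworks mean the comparison reduces to leaving-group quality.
Rank by basicity of the departing species: weakest base leaves most easily.
PhCH(CH₃)–N₂⁺ loses N₂: no meaningful conjugate acid; N₂ departs as an exceptionally stable neutral molecule
PhCH(CH₃)–OClO₃ loses ClO₄⁻: pKₐ(HClO₄) ≈ -10
PhCH(CH₃)–Cl loses Cl⁻: pKₐ(HCl) ≈ -7
PhCH(CH₃)–ONO₂ loses NO₃⁻: pKₐ(HNO₃) ≈ -1.3
PhCH(CH₃)–OC(O)C₆H₄NO₂ loses p-O₂N–C₆H₄–COO⁻: pKₐ(p-nitrobenzoic acid) ≈ 3.4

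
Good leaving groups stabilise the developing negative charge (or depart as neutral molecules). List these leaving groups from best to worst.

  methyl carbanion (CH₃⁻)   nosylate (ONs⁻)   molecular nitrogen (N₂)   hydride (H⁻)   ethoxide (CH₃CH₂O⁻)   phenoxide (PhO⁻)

molecular nitrogen (N₂) > nosylate (ONs⁻) > phenoxide (PhO⁻) > ethoxide (CH₃CH₂O⁻) > hydride (H⁻) > methyl carbanion (CH₃⁻)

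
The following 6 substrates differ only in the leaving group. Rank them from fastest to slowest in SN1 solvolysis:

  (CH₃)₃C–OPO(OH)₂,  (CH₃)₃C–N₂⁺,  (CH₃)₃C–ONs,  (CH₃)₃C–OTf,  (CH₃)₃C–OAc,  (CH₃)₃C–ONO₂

(CH₃)₃C–N₂⁺ > (CH₃)₃C–OTf > (CH₃)₃C–ONs > (CH₃)₃C–ONO₂ > (CH₃)₃C–OPO(OH)₂ > (CH₃)₃C–OAc

Identical carbon frameworks mean the comparison reduces to leaving-group quality.
Rank by basicity of the departing species: weakest base leaves most easily.
(CH₃)₃C–N₂⁺ loses N₂: no meaningful conjugate acid; N₂ departs as an exceptionally stable neutral molecule
(CH₃)₃C–OTf loses OTf⁻: pKₐ(CF₃SO₃H (triflic acid)) ≈ -14
(CH₃)₃C–ONs loses ONs⁻: pKₐ(p-O₂NC₆H₄SO₃H) ≈ -3.5
(CH₃)₃C–ONO₂ loses NO₃⁻: pKₐ(HNO₃) ≈ -1.3
(CH₃)₃C–OPO(OH)₂ loses H₂PO₄⁻: pKₐ(H₃PO₄) ≈ 2.1
(CH₃)₃C–OAc loses AcO⁻: pKₐ(CH₃COOH) ≈ 4.8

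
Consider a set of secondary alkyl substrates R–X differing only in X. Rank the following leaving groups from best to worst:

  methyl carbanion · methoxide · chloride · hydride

chloride > methoxide > hydride > methyl carbanion

A good leaving group is a weak base: the lower the pKₐ of its conjugate acid, the more readily it departs.
chloride: pKₐ(HCl) ≈ -7
methoxide: pKₐ(CH₃OH) ≈ 15.5
hydride: pKₐ(H₂) ≈ 36
methyl carbanion: pKₐ(CH₄) ≈ 48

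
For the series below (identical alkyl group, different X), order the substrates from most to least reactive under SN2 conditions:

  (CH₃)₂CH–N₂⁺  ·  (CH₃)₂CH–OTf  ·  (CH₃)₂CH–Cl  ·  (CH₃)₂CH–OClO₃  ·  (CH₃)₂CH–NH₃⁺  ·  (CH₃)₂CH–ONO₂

Identical carbon frameworks mean the comparison reduces to leaving-group quality.
The more stable X⁻ (or X) is on its own — i.e. the weaker a base it is — the better a leaving group it makes.
(CH₃)₂CH–N₂⁺ loses N₂: no meaningful conjugate acid; N₂ departs as an exceptionally stable neutral molecule
(CH₃)₂CH–OTf loses OTf⁻: pKₐ(CF₃SO₃H (triflic acid)) ≈ -14
(CH₃)₂CH–OClO₃ loses ClO₄⁻: pKₐ(HClO₄) ≈ -10
(CH₃)₂CH–Cl loses Cl⁻: pKₐ(HCl) ≈ -7
(CH₃)₂CH–ONO₂ loses NO₃⁻: pKₐ(HNO₃) ≈ -1.3
(CH₃)₂CH–NH₃⁺ loses NH₃: pKₐ(NH₄⁺) ≈ 9.2

(CH₃)₂CH–N₂⁺ > (CH₃)₂CH–OTf > (CH₃)₂CH–OClO₃ > (CH₃)₂CH–Cl > (CH₃)₂CH–ONO₂ > (CH₃)₂CH–NH₃⁺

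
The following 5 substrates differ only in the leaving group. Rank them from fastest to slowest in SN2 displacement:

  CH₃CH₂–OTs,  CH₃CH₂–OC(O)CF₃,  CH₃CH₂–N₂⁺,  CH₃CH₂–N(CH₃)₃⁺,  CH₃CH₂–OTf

CH₃CH₂–N₂⁺ > CH₃CH₂–OTf > CH₃CH₂–OTs > CH₃CH₂–OC(O)CF₃ > CH₃CH₂–N(CH₃)₃⁺

The skeletons are identical, so relative rate is governed entirely by leaving-group ability.
Rank by basicity of the departing species: weakest base leaves most easily.
CH₃CH₂–N₂⁺ loses N₂: no meaningful conjugate acid; N₂ departs as an exceptionally stable neutral molecule
CH₃CH₂–OTf loses OTf⁻: pKₐ(CF₃SO₃H (triflic acid)) ≈ -14
CH₃CH₂–OTs loses OTs⁻: pKₐ(p-CH₃C₆H₄SO₃H (TsOH)) ≈ -2.8
CH₃CH₂–OC(O)CF₃ loses CF₃COO⁻: pKₐ(CF₃COOH) ≈ 0.2
CH₃CH₂–N(CH₃)₃⁺ loses NR'₃: pKₐ(R'₃NH⁺) ≈ 10.7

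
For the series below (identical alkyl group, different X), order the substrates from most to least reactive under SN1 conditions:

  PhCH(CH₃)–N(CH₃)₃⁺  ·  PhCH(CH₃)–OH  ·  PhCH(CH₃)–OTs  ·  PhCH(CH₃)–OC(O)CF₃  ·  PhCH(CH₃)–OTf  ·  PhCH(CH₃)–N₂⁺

PhCH(CH₃)–N₂⁺ > PhCH(CH₃)–OTf > PhCH(CH₃)–OTs > PhCH(CH₃)–OC(O)CF₃ > PhCH(CH₃)–N(CH₃)₃⁺ > PhCH(CH₃)–OH

Identical carbon frameworks mean the comparison reduces to leaving-group quality.
A good leaving group is a weak base: the lower the pKₐ of its conjugate acid, the more readily it departs.
PhCH(CH₃)–N₂⁺ loses N₂: no meaningful conjugate acid; N₂ departs as an exceptionally stable neutral molecule
PhCH(CH₃)–OTf loses OTf⁻: pKₐ(CF₃SO₃H (triflic acid)) ≈ -14
PhCH(CH₃)–OTs loses OTs⁻: pKₐ(p-CH₃C₆H₄SO₃H (TsOH)) ≈ -2.8
PhCH(CH₃)–OC(O)CF₃ loses CF₃COO⁻: pKₐ(CF₃COOH) ≈ 0.2
PhCH(CH₃)–N(CH₃)₃⁺ loses NR'₃: pKₐ(R'₃NH⁺) ≈ 10.7
PhCH(CH₃)–OH loses OH⁻: pKₐ(H₂O) ≈ 15.7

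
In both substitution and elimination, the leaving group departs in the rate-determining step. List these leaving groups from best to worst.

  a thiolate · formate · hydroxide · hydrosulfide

Rank by basicity of the departing species: weakest base leaves most easily.
formate: pKₐ(HCOOH) ≈ 3.8 — resonance-stabilised carboxylate
hydrosulfide: pKₐ(H₂S) ≈ 7 — larger and more polarisable than the oxygen analogue
a thiolate: pKₐ(RSH (a thiol)) ≈ 10.5
hydroxide: pKₐ(H₂O) ≈ 15.7 — strong base; essentially never leaves without prior activation

formate > hydrosulfide > a thiolate > hydroxide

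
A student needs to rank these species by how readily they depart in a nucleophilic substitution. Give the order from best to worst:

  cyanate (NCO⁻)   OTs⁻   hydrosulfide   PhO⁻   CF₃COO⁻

Leaving-group ability tracks the stability of the departed species; conjugate-acid pKₐ is the usual yardstick (lower pKₐ → better LG).
OTs⁻: pKₐ(p-CH₃C₆H₄SO₃H (TsOH)) ≈ -2.8
CF₃COO⁻: pKₐ(CF₃COOH) ≈ 0.2
cyanate (NCO⁻): pKₐ(HOCN) ≈ 3.5
hydrosulfide: pKₐ(H₂S) ≈ 7
PhO⁻: pKₐ(C₆H₅OH (phenol)) ≈ 10

OTs⁻ > CF₃COO⁻ > cyanate (NCO⁻) > hydrosulfide > PhO⁻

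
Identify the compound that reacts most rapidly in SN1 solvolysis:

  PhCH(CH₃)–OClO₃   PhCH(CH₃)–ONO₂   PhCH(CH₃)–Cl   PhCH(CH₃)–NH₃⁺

PhCH(CH₃)–OClO₃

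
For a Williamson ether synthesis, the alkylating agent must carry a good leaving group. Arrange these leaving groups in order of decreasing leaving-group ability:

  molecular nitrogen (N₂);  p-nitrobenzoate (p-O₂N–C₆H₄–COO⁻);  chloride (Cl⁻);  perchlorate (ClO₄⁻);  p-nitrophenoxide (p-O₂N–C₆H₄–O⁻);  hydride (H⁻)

molecular nitrogen (N₂) > perchlorate (ClO₄⁻) > chloride (Cl⁻) > p-nitrobenzoate (p-O₂N–C₆H₄–COO⁻) > p-nitrophenoxide (p-O₂N–C₆H₄–O⁻) > hydride (H⁻)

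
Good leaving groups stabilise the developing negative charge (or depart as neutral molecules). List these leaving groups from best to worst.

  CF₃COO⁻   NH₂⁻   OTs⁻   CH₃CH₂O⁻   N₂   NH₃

A good leaving group is a weak base: the lower the pKₐ of its conjugate acid, the more readily it departs.
N₂: no meaningful conjugate acid; N₂ departs as an exceptionally stable neutral molecule
OTs⁻: pKₐ(p-CH₃C₆H₄SO₃H (TsOH)) ≈ -2.8
CF₃COO⁻: pKₐ(CF₃COOH) ≈ 0.2
NH₃: pKₐ(NH₄⁺) ≈ 9.2
CH₃CH₂O⁻: pKₐ(CH₃CH₂OH) ≈ 16
NH₂⁻: pKₐ(NH₃) ≈ 38

N₂ > OTs⁻ > CF₃COO⁻ > NH₃ > CH₃CH₂O⁻ > NH₂⁻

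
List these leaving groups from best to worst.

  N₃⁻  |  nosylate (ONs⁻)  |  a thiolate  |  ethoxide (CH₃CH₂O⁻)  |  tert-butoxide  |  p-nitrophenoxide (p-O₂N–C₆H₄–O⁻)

nosylate (ONs⁻) > N₃⁻ > p-nitrophenoxide (p-O₂N–C₆H₄–O⁻) > a thiolate > ethoxide (CH₃CH₂O⁻) > tert-butoxide

A good leaving group is a weak base: the lower the pKₐ of its conjugate acid, the more readily it departs.
nosylate (ONs⁻): pKₐ(p-O₂NC₆H₄SO₃H) ≈ -3.5 — p-nitro group further stabilises the sulfonate
N₃⁻: pKₐ(HN₃) ≈ 4.7 — linear, resonance-stabilised
p-nitrophenoxide (p-O₂N–C₆H₄–O⁻): pKₐ(p-nitrophenol) ≈ 7.2 — nitro group delocalises the charge; the classic chromogenic LG
a thiolate: pKₐ(RSH (a thiol)) ≈ 10.5 — moderately basic; rarely leaves without activation
ethoxide (CH₃CH₂O⁻): pKₐ(CH₃CH₂OH) ≈ 16 — strong base; alkoxides do not leave unassisted
tert-butoxide: pKₐ(t-BuOH) ≈ 18 — bulky, strongly basic alkoxide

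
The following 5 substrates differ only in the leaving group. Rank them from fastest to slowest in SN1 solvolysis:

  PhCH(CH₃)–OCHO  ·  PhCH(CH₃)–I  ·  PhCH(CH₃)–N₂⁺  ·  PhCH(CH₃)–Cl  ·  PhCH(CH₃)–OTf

PhCH(CH₃)–N₂⁺ > PhCH(CH₃)–OTf > PhCH(CH₃)–I > PhCH(CH₃)–Cl > PhCH(CH₃)–OCHO

Same R in every case — rank the leaving groups.
A good leaving group is a weak base: the lower the pKₐ of its conjugate acid, the more readily it departs.
PhCH(CH₃)–N₂⁺ loses N₂: no meaningful conjugate acid; N₂ departs as an exceptionally stable neutral molecule
PhCH(CH₃)–OTf loses OTf⁻: pKₐ(CF₃SO₃H (triflic acid)) ≈ -14
PhCH(CH₃)–I loses I⁻: pKₐ(HI) ≈ -10
PhCH(CH₃)–Cl loses Cl⁻: pKₐ(HCl) ≈ -7
PhCH(CH₃)–OCHO loses HCOO⁻: pKₐ(HCOOH) ≈ 3.8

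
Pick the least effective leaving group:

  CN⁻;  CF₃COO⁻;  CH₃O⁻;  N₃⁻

CH₃O⁻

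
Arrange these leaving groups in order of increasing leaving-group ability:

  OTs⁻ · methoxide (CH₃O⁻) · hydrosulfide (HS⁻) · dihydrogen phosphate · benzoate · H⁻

H⁻ < methoxide (CH₃O⁻) < hydrosulfide (HS⁻) < benzoate < dihydrogen phosphate < OTs⁻

The more stable X⁻ (or X) is on its own — i.e. the weaker a base it is — the better a leaving group it makes.
OTs⁻: pKₐ(p-CH₃C₆H₄SO₃H (TsOH)) ≈ -2.8 — resonance-delocalised arenesulfonate
dihydrogen phosphate: pKₐ(H₃PO₄) ≈ 2.1
benzoate: pKₐ(C₆H₅COOH) ≈ 4.2 — aryl carboxylate
hydrosulfide (HS⁻): pKₐ(H₂S) ≈ 7
methoxide (CH₃O⁻): pKₐ(CH₃OH) ≈ 15.5
H⁻: pKₐ(H₂) ≈ 36 — extremely strong base; leaves only in special hydride-transfer contexts
Reversing gives the worst-to-best order requested.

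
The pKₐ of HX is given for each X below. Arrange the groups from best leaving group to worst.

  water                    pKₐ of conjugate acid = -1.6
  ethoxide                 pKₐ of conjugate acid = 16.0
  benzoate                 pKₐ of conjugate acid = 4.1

water > benzoate > ethoxide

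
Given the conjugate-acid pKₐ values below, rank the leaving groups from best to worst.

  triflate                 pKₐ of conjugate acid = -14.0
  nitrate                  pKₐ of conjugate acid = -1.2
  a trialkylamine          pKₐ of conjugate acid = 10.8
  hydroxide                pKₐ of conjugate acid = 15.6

Lower conjugate-acid pKₐ ⇒ weaker base ⇒ better leaving group.
Sorting by the given values: triflate (-14.0), nitrate (-1.2), a trialkylamine (10.8), hydroxide (15.6).

triflate > nitrate > a trialkylamine > hydroxide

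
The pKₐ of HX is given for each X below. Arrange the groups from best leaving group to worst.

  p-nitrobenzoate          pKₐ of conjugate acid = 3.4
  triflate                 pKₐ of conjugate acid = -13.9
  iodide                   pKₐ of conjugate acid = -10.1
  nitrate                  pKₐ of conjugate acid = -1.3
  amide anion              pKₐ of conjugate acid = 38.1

triflate > iodide > nitrate > p-nitrobenzoate > amide anion

Lower conjugate-acid pKₐ ⇒ weaker base ⇒ better leaving group.
Sorting by the given values: triflate (-13.9), iodide (-10.1), nitrate (-1.3), p-nitrobenzoate (3.4), amide anion (38.1).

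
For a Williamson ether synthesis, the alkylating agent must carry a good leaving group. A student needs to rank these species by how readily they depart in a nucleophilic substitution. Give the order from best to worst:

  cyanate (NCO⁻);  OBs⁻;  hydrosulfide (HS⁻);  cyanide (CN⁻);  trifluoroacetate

OBs⁻ > trifluoroacetate > cyanate (NCO⁻) > hydrosulfide (HS⁻) > cyanide (CN⁻)

Leaving-group ability tracks the stability of the departed species; conjugate-acid pKₐ is the usual yardstick (lower pKₐ → better LG).
OBs⁻: pKₐ(p-BrC₆H₄SO₃H) ≈ -2.8 — arenesulfonate with a p-bromo substituent
trifluoroacetate: pKₐ(CF₃COOH) ≈ 0.2 — strongly electron-withdrawing CF₃ stabilises the carboxylate
cyanate (NCO⁻): pKₐ(HOCN) ≈ 3.5 — resonance between N and O
hydrosulfide (HS⁻): pKₐ(H₂S) ≈ 7
cyanide (CN⁻): pKₐ(HCN) ≈ 9.2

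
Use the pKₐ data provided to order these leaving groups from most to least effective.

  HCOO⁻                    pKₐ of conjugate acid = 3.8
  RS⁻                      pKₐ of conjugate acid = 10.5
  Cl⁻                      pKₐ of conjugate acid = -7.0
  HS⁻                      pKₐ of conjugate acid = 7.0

Cl⁻ > HCOO⁻ > HS⁻ > RS⁻

Lower conjugate-acid pKₐ ⇒ weaker base ⇒ better leaving group.
Sorting by the given values: Cl⁻ (-7.0), HCOO⁻ (3.8), HS⁻ (7.0), RS⁻ (10.5).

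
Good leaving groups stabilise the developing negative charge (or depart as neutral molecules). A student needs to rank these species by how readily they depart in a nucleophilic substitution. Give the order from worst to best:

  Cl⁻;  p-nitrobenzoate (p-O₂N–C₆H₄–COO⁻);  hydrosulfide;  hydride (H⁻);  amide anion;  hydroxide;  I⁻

amide anion < hydride (H⁻) < hydroxide < hydrosulfide < p-nitrobenzoate (p-O₂N–C₆H₄–COO⁻) < Cl⁻ < I⁻

Rank by basicity of the departing species: weakest base leaves most easily.
I⁻: pKₐ(HI) ≈ -10 — large, highly polarisable; very weak base
Cl⁻: pKₐ(HCl) ≈ -7 — moderately weak base
p-nitrobenzoate (p-O₂N–C₆H₄–COO⁻): pKₐ(p-nitrobenzoic acid) ≈ 3.4 — electron-withdrawing nitro group stabilises the carboxylate
hydrosulfide: pKₐ(H₂S) ≈ 7
hydroxide: pKₐ(H₂O) ≈ 15.7 — strong base; essentially never leaves without prior activation
hydride (H⁻): pKₐ(H₂) ≈ 36 — extremely strong base; leaves only in special hydride-transfer contexts
amide anion: pKₐ(NH₃) ≈ 38 — extremely strong base; never a leaving group
Reversing gives the worst-to-best order requested.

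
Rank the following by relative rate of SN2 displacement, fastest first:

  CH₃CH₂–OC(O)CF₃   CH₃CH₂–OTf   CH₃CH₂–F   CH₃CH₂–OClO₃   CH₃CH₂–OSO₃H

Identical carbon frameworks mean the comparison reduces to leaving-group quality.
A good leaving group is a weak base: the lower the pKₐ of its conjugate acid, the more readily it departs.
CH₃CH₂–OTf loses OTf⁻: pKₐ(CF₃SO₃H (triflic acid)) ≈ -14
CH₃CH₂–OClO₃ loses ClO₄⁻: pKₐ(HClO₄) ≈ -10
CH₃CH₂–OSO₃H loses HSO₄⁻: pKₐ(H₂SO₄) ≈ -3
CH₃CH₂–OC(O)CF₃ loses CF₃COO⁻: pKₐ(CF₃COOH) ≈ 0.2
CH₃CH₂–F loses F⁻: pKₐ(HF) ≈ 3.2

CH₃CH₂–OTf > CH₃CH₂–OClO₃ > CH₃CH₂–OSO₃H > CH₃CH₂–OC(O)CF₃ > CH₃CH₂–F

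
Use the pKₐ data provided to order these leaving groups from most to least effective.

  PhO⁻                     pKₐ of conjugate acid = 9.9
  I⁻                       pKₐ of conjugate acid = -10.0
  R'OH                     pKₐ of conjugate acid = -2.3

I⁻ > R'OH > PhO⁻

Lower conjugate-acid pKₐ ⇒ weaker base ⇒ better leaving group.
Sorting by the given values: I⁻ (-10.0), R'OH (-2.3), PhO⁻ (9.9).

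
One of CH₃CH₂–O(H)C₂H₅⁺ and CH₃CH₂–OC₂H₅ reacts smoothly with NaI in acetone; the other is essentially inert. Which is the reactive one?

CH₃CH₂–O(H)C₂H₅⁺

From CH₃CH₂–OC₂H₅ the departing group would be CH₃CH₂O⁻ (pKₐ(CH₃CH₂OH) ≈ 16). Strong base; alkoxides do not leave unassisted.
From CH₃CH₂–O(H)C₂H₅⁺ the leaving group is R'OH (pKₐ(R'OH₂⁺) ≈ -2.4). Neutral; leaves from a protonated ether (an oxonium ion, R–O(H)R'⁺).
(In practice CH₃CH₂–O(H)C₂H₅⁺ is made from CH₃CH₂–OC₂H₅ by protonation with concentrated HBr, allowing neutral ethanol, rather than ethoxide, to depart.)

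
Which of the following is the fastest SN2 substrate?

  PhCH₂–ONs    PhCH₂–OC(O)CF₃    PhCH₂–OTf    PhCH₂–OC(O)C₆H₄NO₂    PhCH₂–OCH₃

PhCH₂–OTf

The skeletons are identical, so relative rate is governed entirely by leaving-group ability.
Rank by basicity of the departing species: weakest base leaves most easily.
PhCH₂–OTf loses OTf⁻: pKₐ(CF₃SO₃H (triflic acid)) ≈ -14
PhCH₂–ONs loses ONs⁻: pKₐ(p-O₂NC₆H₄SO₃H) ≈ -3.5
PhCH₂–OC(O)CF₃ loses CF₃COO⁻: pKₐ(CF₃COOH) ≈ 0.2
PhCH₂–OC(O)C₆H₄NO₂ loses p-O₂N–C₆H₄–COO⁻: pKₐ(p-nitrobenzoic acid) ≈ 3.4
PhCH₂–OCH₃ loses CH₃O⁻: pKₐ(CH₃OH) ≈ 15.5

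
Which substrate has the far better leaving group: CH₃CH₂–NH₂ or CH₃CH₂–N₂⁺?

From CH₃CH₂–NH₂ the departing group would be NH₂⁻ (pKₐ(NH₃) ≈ 38). Extremely strong base; never a leaving group.
From CH₃CH₂–N₂⁺ the leaving group is N₂ (no meaningful conjugate acid; N₂ departs as an exceptionally stable neutral molecule).
(In practice CH₃CH₂–N₂⁺ is made from CH₃CH₂–NH₂ by diazotisation (NaNO₂ / HCl, 0 °C), generating a diazonium salt that expels N₂.)

CH₃CH₂–N₂⁺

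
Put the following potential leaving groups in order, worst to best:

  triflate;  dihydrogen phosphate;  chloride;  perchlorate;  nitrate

dihydrogen phosphate < nitrate < chloride < perchlorate < triflate

triflate: pKₐ(CF₃SO₃H (triflic acid)) ≈ -14
perchlorate: pKₐ(HClO₄) ≈ -10
chloride: pKₐ(HCl) ≈ -7
nitrate: pKₐ(HNO₃) ≈ -1.3
dihydrogen phosphate: pKₐ(H₃PO₄) ≈ 2.1
Listed from poorest to best leaving group as asked.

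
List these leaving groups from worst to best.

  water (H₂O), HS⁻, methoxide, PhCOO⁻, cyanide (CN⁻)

methoxide < cyanide (CN⁻) < HS⁻ < PhCOO⁻ < water (H₂O)

A good leaving group is a weak base: the lower the pKₐ of its conjugate acid, the more readily it departs.
water (H₂O): pKₐ(H₃O⁺) ≈ -1.7 — neutral; leaves from a protonated alcohol (R–OH₂⁺)
PhCOO⁻: pKₐ(C₆H₅COOH) ≈ 4.2
HS⁻: pKₐ(H₂S) ≈ 7
cyanide (CN⁻): pKₐ(HCN) ≈ 9.2 — sp carbon stabilises the charge somewhat, but still a poor LG
methoxide: pKₐ(CH₃OH) ≈ 15.5
Reversing gives the worst-to-best order requested.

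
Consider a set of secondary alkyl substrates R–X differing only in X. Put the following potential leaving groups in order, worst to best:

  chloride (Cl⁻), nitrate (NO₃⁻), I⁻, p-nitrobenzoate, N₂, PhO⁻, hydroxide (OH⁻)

Rank by basicity of the departing species: weakest base leaves most easily.
N₂: no meaningful conjugate acid; N₂ departs as an exceptionally stable neutral molecule
I⁻: pKₐ(HI) ≈ -10 — large, highly polarisable; very weak base
chloride (Cl⁻): pKₐ(HCl) ≈ -7 — moderately weak base
nitrate (NO₃⁻): pKₐ(HNO₃) ≈ -1.3 — resonance-delocalised over three oxygens
p-nitrobenzoate: pKₐ(p-nitrobenzoic acid) ≈ 3.4 — electron-withdrawing nitro group stabilises the carboxylate
PhO⁻: pKₐ(C₆H₅OH (phenol)) ≈ 10
hydroxide (OH⁻): pKₐ(H₂O) ≈ 15.7 — strong base; essentially never leaves without prior activation
Reversing gives the worst-to-best order requested.

hydroxide (OH⁻) < PhO⁻ < p-nitrobenzoate < nitrate (NO₃⁻) < chloride (Cl⁻) < I⁻ < N₂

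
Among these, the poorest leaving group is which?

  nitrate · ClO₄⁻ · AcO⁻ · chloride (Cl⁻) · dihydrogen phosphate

ClO₄⁻: pKₐ(HClO₄) ≈ -10
chloride (Cl⁻): pKₐ(HCl) ≈ -7
nitrate: pKₐ(HNO₃) ≈ -1.3
dihydrogen phosphate: pKₐ(H₃PO₄) ≈ 2.1
AcO⁻: pKₐ(CH₃COOH) ≈ 4.8

AcO⁻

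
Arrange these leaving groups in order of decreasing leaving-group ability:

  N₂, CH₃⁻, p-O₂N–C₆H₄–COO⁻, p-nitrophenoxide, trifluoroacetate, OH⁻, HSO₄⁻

N₂ > HSO₄⁻ > trifluoroacetate > p-O₂N–C₆H₄–COO⁻ > p-nitrophenoxide > OH⁻ > CH₃⁻

N₂: no meaningful conjugate acid; N₂ departs as an exceptionally stable neutral molecule
HSO₄⁻: pKₐ(H₂SO₄) ≈ -3
trifluoroacetate: pKₐ(CF₃COOH) ≈ 0.2
p-O₂N–C₆H₄–COO⁻: pKₐ(p-nitrobenzoic acid) ≈ 3.4
p-nitrophenoxide: pKₐ(p-nitrophenol) ≈ 7.2
OH⁻: pKₐ(H₂O) ≈ 15.7
CH₃⁻: pKₐ(CH₄) ≈ 48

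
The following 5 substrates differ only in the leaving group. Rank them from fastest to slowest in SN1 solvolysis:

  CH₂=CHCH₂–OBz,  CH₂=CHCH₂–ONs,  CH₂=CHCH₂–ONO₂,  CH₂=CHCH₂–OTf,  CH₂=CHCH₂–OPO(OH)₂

CH₂=CHCH₂–OTf > CH₂=CHCH₂–ONs > CH₂=CHCH₂–ONO₂ > CH₂=CHCH₂–OPO(OH)₂ > CH₂=CHCH₂–OBz

Same R in every case — rank the leaving groups.
A good leaving group is a weak base: the lower the pKₐ of its conjugate acid, the more readily it departs.
CH₂=CHCH₂–OTf loses OTf⁻: pKₐ(CF₃SO₃H (triflic acid)) ≈ -14
CH₂=CHCH₂–ONs loses ONs⁻: pKₐ(p-O₂NC₆H₄SO₃H) ≈ -3.5
CH₂=CHCH₂–ONO₂ loses NO₃⁻: pKₐ(HNO₃) ≈ -1.3
CH₂=CHCH₂–OPO(OH)₂ loses H₂PO₄⁻: pKₐ(H₃PO₄) ≈ 2.1
CH₂=CHCH₂–OBz loses PhCOO⁻: pKₐ(C₆H₅COOH) ≈ 4.2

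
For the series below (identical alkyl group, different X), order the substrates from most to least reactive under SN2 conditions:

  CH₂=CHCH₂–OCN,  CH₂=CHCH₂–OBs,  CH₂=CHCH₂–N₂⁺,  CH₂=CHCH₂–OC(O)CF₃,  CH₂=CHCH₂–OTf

CH₂=CHCH₂–N₂⁺ > CH₂=CHCH₂–OTf > CH₂=CHCH₂–OBs > CH₂=CHCH₂–OC(O)CF₃ > CH₂=CHCH₂–OCN

With the same alkyl group throughout, only the leaving group differentiates the rates.
Leaving-group ability tracks the stability of the departed species; conjugate-acid pKₐ is the usual yardstick (lower pKₐ → better LG).
CH₂=CHCH₂–N₂⁺ loses N₂: no meaningful conjugate acid; N₂ departs as an exceptionally stable neutral molecule
CH₂=CHCH₂–OTf loses OTf⁻: pKₐ(CF₃SO₃H (triflic acid)) ≈ -14
CH₂=CHCH₂–OBs loses OBs⁻: pKₐ(p-BrC₆H₄SO₃H) ≈ -2.8
CH₂=CHCH₂–OC(O)CF₃ loses CF₃COO⁻: pKₐ(CF₃COOH) ≈ 0.2
CH₂=CHCH₂–OCN loses NCO⁻: pKₐ(HOCN) ≈ 3.5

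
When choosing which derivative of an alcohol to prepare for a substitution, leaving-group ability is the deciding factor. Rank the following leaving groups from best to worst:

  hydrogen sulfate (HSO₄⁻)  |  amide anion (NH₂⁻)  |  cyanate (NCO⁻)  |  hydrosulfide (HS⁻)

hydrogen sulfate (HSO₄⁻) > cyanate (NCO⁻) > hydrosulfide (HS⁻) > amide anion (NH₂⁻)

The more stable X⁻ (or X) is on its own — i.e. the weaker a base it is — the better a leaving group it makes.
hydrogen sulfate (HSO₄⁻): pKₐ(H₂SO₄) ≈ -3
cyanate (NCO⁻): pKₐ(HOCN) ≈ 3.5
hydrosulfide (HS⁻): pKₐ(H₂S) ≈ 7
amide anion (NH₂⁻): pKₐ(NH₃) ≈ 38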